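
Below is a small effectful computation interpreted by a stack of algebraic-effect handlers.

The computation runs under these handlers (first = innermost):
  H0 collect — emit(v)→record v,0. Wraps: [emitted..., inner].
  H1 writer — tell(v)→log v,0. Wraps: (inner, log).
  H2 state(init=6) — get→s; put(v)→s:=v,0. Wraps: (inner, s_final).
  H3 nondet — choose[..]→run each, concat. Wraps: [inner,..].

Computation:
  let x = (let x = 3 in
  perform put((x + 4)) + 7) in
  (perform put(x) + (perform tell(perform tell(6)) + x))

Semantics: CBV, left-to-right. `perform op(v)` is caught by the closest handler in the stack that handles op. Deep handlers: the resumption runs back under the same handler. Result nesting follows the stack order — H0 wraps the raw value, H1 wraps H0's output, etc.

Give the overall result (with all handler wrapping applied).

Answer: [(([7], (6, 0)), 7)]

Working:
put(7) @ H2 ⇒ s:=7
put(7) @ H2 ⇒ s:=7
tell(6) @ H1 ⇒ log+=6
tell(0) @ H1 ⇒ log+=0
H0 returns [7]
H1 returns ([7], (6, 0))
H2 returns (([7], (6, 0)), 7)
H3 returns [(([7], (6, 0)), 7)]
= [(([7], (6, 0)), 7)]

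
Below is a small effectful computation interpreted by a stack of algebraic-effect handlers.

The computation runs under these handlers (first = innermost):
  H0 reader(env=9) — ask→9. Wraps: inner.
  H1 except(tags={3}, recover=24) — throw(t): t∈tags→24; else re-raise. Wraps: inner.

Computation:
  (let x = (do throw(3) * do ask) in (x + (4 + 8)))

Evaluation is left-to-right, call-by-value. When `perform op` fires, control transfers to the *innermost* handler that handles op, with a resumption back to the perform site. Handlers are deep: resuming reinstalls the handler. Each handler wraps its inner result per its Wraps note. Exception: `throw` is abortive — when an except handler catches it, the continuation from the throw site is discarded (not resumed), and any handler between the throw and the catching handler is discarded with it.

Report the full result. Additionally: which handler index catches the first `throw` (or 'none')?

Working:
throw(3) @ H1 caught ⇒ 24
= 24

Answer: 24 ; first throw caught by: H1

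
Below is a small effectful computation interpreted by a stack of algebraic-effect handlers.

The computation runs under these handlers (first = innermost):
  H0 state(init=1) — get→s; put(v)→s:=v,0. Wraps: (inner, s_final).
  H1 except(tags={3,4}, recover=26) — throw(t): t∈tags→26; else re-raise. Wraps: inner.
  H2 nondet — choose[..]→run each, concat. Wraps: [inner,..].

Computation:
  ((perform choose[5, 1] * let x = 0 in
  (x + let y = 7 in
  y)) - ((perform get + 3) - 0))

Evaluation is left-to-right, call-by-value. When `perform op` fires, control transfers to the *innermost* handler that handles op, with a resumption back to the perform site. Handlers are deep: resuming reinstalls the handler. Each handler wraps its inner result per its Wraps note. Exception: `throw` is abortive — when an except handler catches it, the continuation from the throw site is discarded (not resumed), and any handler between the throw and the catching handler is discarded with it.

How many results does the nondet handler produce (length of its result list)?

Answer: 2

Step-by-step:
choose[5, 1] @ H2
  branch[0] choose=5:
    get @ H0 ⇒ 1
    H0 returns (31, 1)
    H1 returns (31, 1)
    H2 returns [(31, 1)]
  branch[1] choose=1:
    get @ H0 ⇒ 1
    H0 returns (3, 1)
    H1 returns (3, 1)
    H2 returns [(3, 1)]
= [(31, 1), (3, 1)]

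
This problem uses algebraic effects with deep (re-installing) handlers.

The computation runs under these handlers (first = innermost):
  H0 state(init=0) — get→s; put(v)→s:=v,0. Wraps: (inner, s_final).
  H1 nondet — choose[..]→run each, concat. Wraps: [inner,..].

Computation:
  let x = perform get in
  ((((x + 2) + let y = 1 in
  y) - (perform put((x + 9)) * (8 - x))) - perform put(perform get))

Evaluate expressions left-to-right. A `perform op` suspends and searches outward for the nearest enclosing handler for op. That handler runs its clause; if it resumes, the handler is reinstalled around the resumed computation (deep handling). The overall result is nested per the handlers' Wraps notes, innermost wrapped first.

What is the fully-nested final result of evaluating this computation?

Evaluation trace:
get @ H0 ⇒ 0
put(9) @ H0 ⇒ s:=9
get @ H0 ⇒ 9
put(9) @ H0 ⇒ s:=9
H0 returns (3, 9)
H1 returns [(3, 9)]
= [(3, 9)]

Answer: [(3, 9)]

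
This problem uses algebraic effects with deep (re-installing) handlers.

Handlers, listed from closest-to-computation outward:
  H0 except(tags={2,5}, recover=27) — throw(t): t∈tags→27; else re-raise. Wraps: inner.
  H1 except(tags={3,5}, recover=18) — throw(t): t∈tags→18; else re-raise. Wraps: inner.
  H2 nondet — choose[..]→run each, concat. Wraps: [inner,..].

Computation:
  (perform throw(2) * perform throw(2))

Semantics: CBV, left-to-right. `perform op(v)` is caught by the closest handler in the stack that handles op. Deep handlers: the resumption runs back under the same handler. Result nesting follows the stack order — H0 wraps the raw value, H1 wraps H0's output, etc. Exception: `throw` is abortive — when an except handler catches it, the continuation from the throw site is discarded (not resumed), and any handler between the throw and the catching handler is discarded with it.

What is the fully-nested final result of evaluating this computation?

Answer: [27]

Working:
throw(2) @ H0 caught ⇒ 27
H1 returns 27
H2 returns [27]
= [27]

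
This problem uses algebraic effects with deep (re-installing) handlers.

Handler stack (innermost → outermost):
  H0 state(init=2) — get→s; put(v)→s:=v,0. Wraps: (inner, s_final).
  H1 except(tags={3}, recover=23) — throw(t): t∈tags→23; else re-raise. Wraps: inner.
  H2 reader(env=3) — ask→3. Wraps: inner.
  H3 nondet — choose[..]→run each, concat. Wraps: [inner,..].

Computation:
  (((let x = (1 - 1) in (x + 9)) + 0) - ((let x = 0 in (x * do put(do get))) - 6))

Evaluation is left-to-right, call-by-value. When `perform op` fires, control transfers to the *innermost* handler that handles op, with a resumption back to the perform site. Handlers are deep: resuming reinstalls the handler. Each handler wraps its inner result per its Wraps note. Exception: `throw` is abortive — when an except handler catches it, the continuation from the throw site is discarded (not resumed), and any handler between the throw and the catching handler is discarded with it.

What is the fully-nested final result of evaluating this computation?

Evaluation trace:
get @ H0 ⇒ 2
put(2) @ H0 ⇒ s:=2
H0 returns (15, 2)
H1 returns (15, 2)
H2 returns (15, 2)
H3 returns [(15, 2)]
= [(15, 2)]

Answer: [(15, 2)]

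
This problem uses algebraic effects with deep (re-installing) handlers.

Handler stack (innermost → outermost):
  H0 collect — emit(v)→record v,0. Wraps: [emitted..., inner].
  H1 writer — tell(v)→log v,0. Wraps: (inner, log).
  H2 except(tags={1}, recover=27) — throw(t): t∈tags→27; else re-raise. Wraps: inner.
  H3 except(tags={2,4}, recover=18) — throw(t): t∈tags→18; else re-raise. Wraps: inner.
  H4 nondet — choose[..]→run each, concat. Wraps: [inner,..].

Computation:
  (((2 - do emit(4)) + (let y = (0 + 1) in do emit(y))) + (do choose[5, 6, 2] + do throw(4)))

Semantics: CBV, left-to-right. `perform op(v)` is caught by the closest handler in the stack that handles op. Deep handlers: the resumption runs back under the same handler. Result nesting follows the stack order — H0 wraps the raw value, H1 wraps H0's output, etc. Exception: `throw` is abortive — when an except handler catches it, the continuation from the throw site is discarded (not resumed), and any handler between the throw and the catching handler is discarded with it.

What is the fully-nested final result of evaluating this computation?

Answer: [18, 18, 18]

Evaluation trace:
emit(4) @ H0 ⇒ out+=4
emit(1) @ H0 ⇒ out+=1
choose[5, 6, 2] @ H4
  branch[0] choose=5:
    throw(4) @ H2 re-raised
    throw(4) @ H3 caught ⇒ 18
    H4 returns [18]
  branch[1] choose=6:
    throw(4) @ H2 re-raised
    throw(4) @ H3 caught ⇒ 18
    H4 returns [18]
  branch[2] choose=2:
    throw(4) @ H2 re-raised
    throw(4) @ H3 caught ⇒ 18
    H4 returns [18]
= [18, 18, 18]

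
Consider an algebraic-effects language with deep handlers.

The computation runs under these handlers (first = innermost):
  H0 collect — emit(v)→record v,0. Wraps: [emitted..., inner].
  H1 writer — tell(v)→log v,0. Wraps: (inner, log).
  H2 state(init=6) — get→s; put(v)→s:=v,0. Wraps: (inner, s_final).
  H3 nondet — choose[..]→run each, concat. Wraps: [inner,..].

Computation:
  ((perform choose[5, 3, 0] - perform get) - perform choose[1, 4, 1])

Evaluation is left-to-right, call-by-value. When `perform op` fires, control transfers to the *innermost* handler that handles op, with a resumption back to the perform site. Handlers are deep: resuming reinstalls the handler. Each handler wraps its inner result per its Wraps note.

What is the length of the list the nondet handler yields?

Working:
choose[5, 3, 0] @ H3
  branch[0] choose=5:
    get @ H2 ⇒ 6
    choose[1, 4, 1] @ H3
      branch[0] choose=1:
        H0 returns [-2]
        H1 returns ([-2], ())
        H2 returns (([-2], ()), 6)
        H3 returns [(([-2], ()), 6)]
      branch[1] choose=4:
        H0 returns [-5]
        H1 returns ([-5], ())
        H2 returns (([-5], ()), 6)
        H3 returns [(([-5], ()), 6)]
      branch[2] choose=1:
        H0 returns [-2]
        H1 returns ([-2], ())
        H2 returns (([-2], ()), 6)
        H3 returns [(([-2], ()), 6)]
  branch[1] choose=3:
    get @ H2 ⇒ 6
    choose[1, 4, 1] @ H3
      branch[0] choose=1:
        H0 returns [-4]
        H1 returns ([-4], ())
        H2 returns (([-4], ()), 6)
        H3 returns [(([-4], ()), 6)]
      branch[1] choose=4:
        H0 returns [-7]
        H1 returns ([-7], ())
        H2 returns (([-7], ()), 6)
        H3 returns [(([-7], ()), 6)]
      branch[2] choose=1:
        H0 returns [-4]
        H1 returns ([-4], ())
        H2 returns (([-4], ()), 6)
        H3 returns [(([-4], ()), 6)]
  branch[2] choose=0:
    get @ H2 ⇒ 6
    choose[1, 4, 1] @ H3
      branch[0] choose=1:
        H0 returns [-7]
        H1 returns ([-7], ())
        H2 returns (([-7], ()), 6)
        H3 returns [(([-7], ()), 6)]
      branch[1] choose=4:
        H0 returns [-10]
        H1 returns ([-10], ())
        H2 returns (([-10], ()), 6)
        H3 returns [(([-10], ()), 6)]
      branch[2] choose=1:
        H0 returns [-7]
        H1 returns ([-7], ())
        H2 returns (([-7], ()), 6)
        H3 returns [(([-7], ()), 6)]
= [(([-2], ()), 6), (([-5], ()), 6), (([-2], ()), 6), (([-4], ()), 6), (([-7], ()), 6), (([-4], ()), 6), (([-7], ()), 6), (([-10], ()), 6), (([-7], ()), 6)]

Answer: 9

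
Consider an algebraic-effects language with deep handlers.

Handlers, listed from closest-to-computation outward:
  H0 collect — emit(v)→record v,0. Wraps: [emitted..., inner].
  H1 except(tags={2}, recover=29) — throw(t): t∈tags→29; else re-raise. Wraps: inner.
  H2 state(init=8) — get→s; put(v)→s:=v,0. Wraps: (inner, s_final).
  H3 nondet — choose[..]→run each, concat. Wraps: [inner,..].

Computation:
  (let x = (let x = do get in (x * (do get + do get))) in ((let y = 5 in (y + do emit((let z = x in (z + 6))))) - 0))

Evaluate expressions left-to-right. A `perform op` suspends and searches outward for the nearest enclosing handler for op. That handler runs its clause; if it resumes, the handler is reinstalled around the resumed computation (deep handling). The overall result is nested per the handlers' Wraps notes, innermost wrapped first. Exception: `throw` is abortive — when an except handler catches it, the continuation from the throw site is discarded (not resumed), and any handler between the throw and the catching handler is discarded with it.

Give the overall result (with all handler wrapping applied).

Evaluation trace:
get @ H2 ⇒ 8
get @ H2 ⇒ 8
get @ H2 ⇒ 8
emit(134) @ H0 ⇒ out+=134
H0 returns [134, 5]
H1 returns [134, 5]
H2 returns ([134, 5], 8)
H3 returns [([134, 5], 8)]
= [([134, 5], 8)]

Answer: [([134, 5], 8)]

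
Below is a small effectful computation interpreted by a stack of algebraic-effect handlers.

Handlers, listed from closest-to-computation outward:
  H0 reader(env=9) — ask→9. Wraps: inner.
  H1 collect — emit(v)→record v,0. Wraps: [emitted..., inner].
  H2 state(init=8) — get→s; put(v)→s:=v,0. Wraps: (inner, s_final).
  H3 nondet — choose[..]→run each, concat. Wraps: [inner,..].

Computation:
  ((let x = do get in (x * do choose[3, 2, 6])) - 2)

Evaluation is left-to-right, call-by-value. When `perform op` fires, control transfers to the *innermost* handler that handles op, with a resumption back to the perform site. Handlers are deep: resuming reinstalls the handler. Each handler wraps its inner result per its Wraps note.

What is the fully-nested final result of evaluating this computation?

Step-by-step:
get @ H2 ⇒ 8
choose[3, 2, 6] @ H3
  branch[0] choose=3:
    H0 returns 22
    H1 returns [22]
    H2 returns ([22], 8)
    H3 returns [([22], 8)]
  branch[1] choose=2:
    H0 returns 14
    H1 returns [14]
    H2 returns ([14], 8)
    H3 returns [([14], 8)]
  branch[2] choose=6:
    H0 returns 46
    H1 returns [46]
    H2 returns ([46], 8)
    H3 returns [([46], 8)]
= [([22], 8), ([14], 8), ([46], 8)]

Answer: [([22], 8), ([14], 8), ([46], 8)]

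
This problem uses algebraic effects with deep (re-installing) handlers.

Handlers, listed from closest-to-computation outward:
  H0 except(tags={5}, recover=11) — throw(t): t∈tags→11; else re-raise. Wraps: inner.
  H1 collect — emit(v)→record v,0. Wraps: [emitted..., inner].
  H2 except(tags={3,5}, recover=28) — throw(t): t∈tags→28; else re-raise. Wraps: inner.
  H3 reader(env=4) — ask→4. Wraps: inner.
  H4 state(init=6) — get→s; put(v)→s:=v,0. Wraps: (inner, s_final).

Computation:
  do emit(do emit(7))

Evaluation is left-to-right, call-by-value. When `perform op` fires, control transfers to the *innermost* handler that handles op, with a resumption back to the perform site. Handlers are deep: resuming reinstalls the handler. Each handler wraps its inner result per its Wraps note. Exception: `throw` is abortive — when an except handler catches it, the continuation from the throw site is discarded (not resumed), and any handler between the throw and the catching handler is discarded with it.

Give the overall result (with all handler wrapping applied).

Answer: ([7, 0, 0], 6)

Step-by-step:
emit(7) @ H1 ⇒ out+=7
emit(0) @ H1 ⇒ out+=0
H0 returns 0
H1 returns [7, 0, 0]
H2 returns [7, 0, 0]
H3 returns [7, 0, 0]
H4 returns ([7, 0, 0], 6)
= ([7, 0, 0], 6)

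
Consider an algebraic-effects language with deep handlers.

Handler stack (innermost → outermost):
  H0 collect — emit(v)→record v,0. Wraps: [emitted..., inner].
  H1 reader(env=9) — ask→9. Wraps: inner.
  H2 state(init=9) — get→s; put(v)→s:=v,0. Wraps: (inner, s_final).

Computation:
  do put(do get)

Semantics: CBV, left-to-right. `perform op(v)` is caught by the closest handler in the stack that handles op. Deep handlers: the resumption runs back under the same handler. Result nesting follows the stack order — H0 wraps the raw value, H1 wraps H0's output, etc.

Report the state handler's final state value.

Step-by-step:
get @ H2 ⇒ 9
put(9) @ H2 ⇒ s:=9
H0 returns [0]
H1 returns [0]
H2 returns ([0], 9)
= ([0], 9)

Answer: 9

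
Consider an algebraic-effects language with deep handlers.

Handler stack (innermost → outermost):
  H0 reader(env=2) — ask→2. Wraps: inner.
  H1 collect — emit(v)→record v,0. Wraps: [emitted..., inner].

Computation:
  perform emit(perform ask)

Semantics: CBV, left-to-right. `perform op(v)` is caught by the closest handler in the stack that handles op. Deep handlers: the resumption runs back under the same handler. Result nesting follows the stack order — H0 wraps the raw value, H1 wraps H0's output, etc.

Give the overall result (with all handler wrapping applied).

Step-by-step:
ask @ H0 ⇒ 2
emit(2) @ H1 ⇒ out+=2
H0 returns 0
H1 returns [2, 0]
= [2, 0]

Answer: [2, 0]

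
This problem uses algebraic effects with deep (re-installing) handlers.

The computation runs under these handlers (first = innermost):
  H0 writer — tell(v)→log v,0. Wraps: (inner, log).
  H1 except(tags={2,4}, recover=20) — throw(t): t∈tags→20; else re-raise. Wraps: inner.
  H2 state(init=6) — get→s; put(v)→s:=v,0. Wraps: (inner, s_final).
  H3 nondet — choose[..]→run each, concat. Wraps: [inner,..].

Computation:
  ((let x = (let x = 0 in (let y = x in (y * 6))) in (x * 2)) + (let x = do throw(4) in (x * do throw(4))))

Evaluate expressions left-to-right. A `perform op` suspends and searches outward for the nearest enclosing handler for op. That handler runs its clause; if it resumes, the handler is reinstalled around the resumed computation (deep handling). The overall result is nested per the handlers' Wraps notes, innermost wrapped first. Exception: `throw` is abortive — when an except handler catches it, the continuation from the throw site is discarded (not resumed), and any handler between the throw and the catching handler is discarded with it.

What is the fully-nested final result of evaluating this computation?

Answer: [(20, 6)]

Step-by-step:
throw(4) @ H1 caught ⇒ 20
H2 returns (20, 6)
H3 returns [(20, 6)]
= [(20, 6)]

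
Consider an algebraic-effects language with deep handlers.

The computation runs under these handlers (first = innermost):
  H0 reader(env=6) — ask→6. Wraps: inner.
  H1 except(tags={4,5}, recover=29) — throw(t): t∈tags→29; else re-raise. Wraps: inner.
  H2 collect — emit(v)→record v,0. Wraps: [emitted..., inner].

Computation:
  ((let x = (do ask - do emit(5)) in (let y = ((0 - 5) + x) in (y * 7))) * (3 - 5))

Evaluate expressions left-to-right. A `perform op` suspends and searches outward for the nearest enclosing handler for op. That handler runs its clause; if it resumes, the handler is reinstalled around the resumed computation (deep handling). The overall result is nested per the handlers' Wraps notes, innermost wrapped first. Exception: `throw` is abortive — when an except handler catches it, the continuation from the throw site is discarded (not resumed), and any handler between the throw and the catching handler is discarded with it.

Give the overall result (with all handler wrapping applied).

Evaluation trace:
ask @ H0 ⇒ 6
emit(5) @ H2 ⇒ out+=5
H0 returns -14
H1 returns -14
H2 returns [5, -14]
= [5, -14]

Answer: [5, -14]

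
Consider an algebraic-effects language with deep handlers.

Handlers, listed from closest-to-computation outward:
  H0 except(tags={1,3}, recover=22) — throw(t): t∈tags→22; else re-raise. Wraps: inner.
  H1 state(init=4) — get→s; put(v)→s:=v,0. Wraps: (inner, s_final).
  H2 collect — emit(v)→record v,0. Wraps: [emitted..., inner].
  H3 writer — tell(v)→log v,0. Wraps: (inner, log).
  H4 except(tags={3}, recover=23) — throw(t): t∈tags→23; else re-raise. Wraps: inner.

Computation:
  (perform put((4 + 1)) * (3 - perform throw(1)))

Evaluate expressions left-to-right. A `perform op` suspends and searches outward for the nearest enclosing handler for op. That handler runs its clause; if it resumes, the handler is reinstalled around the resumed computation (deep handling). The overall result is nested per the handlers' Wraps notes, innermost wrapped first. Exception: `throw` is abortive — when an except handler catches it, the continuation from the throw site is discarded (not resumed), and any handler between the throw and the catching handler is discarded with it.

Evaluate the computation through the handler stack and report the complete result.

Answer: ([(22, 5)], ())

Working:
put(5) @ H1 ⇒ s:=5
throw(1) @ H0 caught ⇒ 22
H1 returns (22, 5)
H2 returns [(22, 5)]
H3 returns ([(22, 5)], ())
H4 returns ([(22, 5)], ())
= ([(22, 5)], ())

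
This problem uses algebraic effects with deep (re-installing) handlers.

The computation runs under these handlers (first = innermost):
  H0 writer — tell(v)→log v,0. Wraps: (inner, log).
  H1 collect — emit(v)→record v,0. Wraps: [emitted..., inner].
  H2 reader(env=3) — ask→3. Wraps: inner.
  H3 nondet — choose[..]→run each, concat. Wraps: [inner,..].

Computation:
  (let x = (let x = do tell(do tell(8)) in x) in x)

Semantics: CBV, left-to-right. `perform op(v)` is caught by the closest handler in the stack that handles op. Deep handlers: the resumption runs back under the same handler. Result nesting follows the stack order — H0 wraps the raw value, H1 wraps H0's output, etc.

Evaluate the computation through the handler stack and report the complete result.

Working:
tell(8) @ H0 ⇒ log+=8
tell(0) @ H0 ⇒ log+=0
H0 returns (0, (8, 0))
H1 returns [(0, (8, 0))]
H2 returns [(0, (8, 0))]
H3 returns [[(0, (8, 0))]]
= [[(0, (8, 0))]]

Answer: [[(0, (8, 0))]]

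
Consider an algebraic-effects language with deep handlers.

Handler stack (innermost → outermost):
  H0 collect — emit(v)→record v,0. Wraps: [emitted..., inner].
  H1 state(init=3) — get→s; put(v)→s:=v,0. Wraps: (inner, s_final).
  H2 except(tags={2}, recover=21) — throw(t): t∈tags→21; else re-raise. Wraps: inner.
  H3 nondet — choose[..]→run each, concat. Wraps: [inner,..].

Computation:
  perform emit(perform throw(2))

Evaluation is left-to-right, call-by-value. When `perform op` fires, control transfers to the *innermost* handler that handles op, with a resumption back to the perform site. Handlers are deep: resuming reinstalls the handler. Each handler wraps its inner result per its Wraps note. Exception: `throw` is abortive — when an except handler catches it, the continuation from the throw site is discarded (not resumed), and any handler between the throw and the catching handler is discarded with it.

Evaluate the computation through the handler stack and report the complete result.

Answer: [21]

Evaluation trace:
throw(2) @ H2 caught ⇒ 21
H3 returns [21]
= [21]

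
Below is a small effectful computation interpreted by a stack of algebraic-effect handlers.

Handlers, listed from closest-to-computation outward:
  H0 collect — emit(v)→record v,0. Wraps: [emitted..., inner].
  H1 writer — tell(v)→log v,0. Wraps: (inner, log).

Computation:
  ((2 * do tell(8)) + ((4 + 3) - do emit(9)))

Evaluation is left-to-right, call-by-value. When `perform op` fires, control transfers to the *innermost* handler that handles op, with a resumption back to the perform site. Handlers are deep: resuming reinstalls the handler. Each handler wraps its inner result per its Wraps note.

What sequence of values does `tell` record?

Step-by-step:
tell(8) @ H1 ⇒ log+=8
emit(9) @ H0 ⇒ out+=9
H0 returns [9, 7]
H1 returns ([9, 7], (8))
= ([9, 7], (8))

Answer: (8)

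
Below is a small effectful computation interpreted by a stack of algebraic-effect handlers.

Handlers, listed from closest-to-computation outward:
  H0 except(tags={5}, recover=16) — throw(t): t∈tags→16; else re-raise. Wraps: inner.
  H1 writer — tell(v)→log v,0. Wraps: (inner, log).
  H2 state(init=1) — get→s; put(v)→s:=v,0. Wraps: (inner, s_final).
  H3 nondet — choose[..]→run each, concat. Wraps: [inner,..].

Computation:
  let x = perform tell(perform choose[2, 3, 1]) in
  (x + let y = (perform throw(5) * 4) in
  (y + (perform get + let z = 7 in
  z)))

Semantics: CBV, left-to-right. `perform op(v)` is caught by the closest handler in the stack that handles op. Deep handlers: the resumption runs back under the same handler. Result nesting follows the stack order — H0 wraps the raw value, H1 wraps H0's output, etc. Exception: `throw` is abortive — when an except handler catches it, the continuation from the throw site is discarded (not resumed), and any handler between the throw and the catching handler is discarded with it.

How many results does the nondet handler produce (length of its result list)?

Evaluation trace:
choose[2, 3, 1] @ H3
  branch[0] choose=2:
    tell(2) @ H1 ⇒ log+=2
    throw(5) @ H0 caught ⇒ 16
    H1 returns (16, (2))
    H2 returns ((16, (2)), 1)
    H3 returns [((16, (2)), 1)]
  branch[1] choose=3:
    tell(3) @ H1 ⇒ log+=3
    throw(5) @ H0 caught ⇒ 16
    H1 returns (16, (3))
    H2 returns ((16, (3)), 1)
    H3 returns [((16, (3)), 1)]
  branch[2] choose=1:
    tell(1) @ H1 ⇒ log+=1
    throw(5) @ H0 caught ⇒ 16
    H1 returns (16, (1))
    H2 returns ((16, (1)), 1)
    H3 returns [((16, (1)), 1)]
= [((16, (2)), 1), ((16, (3)), 1), ((16, (1)), 1)]

Answer: 3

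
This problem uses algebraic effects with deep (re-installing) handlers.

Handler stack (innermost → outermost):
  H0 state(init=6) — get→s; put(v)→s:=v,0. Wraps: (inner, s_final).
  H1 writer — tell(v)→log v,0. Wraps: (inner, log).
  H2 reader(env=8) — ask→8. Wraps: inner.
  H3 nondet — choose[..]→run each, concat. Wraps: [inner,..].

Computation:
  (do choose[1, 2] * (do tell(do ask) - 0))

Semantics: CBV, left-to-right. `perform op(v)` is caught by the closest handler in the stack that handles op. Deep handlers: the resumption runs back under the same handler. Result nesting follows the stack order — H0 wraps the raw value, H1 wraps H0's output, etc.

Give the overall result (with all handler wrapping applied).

Evaluation trace:
choose[1, 2] @ H3
  branch[0] choose=1:
    ask @ H2 ⇒ 8
    tell(8) @ H1 ⇒ log+=8
    H0 returns (0, 6)
    H1 returns ((0, 6), (8))
    H2 returns ((0, 6), (8))
    H3 returns [((0, 6), (8))]
  branch[1] choose=2:
    ask @ H2 ⇒ 8
    tell(8) @ H1 ⇒ log+=8
    H0 returns (0, 6)
    H1 returns ((0, 6), (8))
    H2 returns ((0, 6), (8))
    H3 returns [((0, 6), (8))]
= [((0, 6), (8)), ((0, 6), (8))]

Answer: [((0, 6), (8)), ((0, 6), (8))]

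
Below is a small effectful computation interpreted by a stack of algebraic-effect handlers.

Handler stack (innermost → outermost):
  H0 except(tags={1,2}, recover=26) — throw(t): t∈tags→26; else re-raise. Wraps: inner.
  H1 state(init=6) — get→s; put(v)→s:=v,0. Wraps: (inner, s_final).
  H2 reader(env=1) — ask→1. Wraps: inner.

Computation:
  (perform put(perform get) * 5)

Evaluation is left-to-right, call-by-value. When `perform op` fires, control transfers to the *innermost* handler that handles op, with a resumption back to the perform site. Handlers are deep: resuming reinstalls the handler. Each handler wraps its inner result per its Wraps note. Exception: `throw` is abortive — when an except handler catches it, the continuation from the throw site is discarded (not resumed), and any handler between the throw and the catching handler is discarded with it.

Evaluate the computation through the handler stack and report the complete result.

Answer: (0, 6)

Step-by-step:
get @ H1 ⇒ 6
put(6) @ H1 ⇒ s:=6
H0 returns 0
H1 returns (0, 6)
H2 returns (0, 6)
= (0, 6)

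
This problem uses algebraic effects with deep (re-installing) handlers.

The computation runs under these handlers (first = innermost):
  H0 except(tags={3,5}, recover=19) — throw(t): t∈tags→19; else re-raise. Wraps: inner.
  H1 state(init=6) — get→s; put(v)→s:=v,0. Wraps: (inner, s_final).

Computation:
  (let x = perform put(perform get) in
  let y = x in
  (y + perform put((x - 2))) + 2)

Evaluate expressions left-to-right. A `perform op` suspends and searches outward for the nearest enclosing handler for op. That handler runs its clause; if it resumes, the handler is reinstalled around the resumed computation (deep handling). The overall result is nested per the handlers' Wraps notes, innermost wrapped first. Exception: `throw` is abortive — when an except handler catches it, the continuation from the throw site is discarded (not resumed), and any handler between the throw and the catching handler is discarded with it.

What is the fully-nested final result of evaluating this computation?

Answer: (2, -2)

Step-by-step:
get @ H1 ⇒ 6
put(6) @ H1 ⇒ s:=6
put(-2) @ H1 ⇒ s:=-2
H0 returns 2
H1 returns (2, -2)
= (2, -2)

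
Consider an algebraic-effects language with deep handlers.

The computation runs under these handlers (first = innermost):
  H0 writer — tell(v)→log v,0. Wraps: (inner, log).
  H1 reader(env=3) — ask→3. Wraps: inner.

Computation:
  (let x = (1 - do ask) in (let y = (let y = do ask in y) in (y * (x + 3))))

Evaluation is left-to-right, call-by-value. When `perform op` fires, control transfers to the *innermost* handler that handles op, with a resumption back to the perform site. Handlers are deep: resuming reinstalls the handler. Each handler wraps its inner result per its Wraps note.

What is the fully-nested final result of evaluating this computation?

Evaluation trace:
ask @ H1 ⇒ 3
ask @ H1 ⇒ 3
H0 returns (3, ())
H1 returns (3, ())
= (3, ())

Answer: (3, ())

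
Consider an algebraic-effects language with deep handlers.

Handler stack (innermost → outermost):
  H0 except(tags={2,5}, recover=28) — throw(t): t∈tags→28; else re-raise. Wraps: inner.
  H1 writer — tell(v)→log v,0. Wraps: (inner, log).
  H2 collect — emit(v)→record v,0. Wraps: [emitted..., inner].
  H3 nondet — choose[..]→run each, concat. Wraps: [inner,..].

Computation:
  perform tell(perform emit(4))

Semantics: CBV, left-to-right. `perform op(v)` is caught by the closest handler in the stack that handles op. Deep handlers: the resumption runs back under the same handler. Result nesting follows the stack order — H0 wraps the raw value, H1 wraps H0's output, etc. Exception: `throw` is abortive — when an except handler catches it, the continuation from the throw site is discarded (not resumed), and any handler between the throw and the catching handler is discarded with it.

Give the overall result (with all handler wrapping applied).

Answer: [[4, (0, (0))]]

Working:
emit(4) @ H2 ⇒ out+=4
tell(0) @ H1 ⇒ log+=0
H0 returns 0
H1 returns (0, (0))
H2 returns [4, (0, (0))]
H3 returns [[4, (0, (0))]]
= [[4, (0, (0))]]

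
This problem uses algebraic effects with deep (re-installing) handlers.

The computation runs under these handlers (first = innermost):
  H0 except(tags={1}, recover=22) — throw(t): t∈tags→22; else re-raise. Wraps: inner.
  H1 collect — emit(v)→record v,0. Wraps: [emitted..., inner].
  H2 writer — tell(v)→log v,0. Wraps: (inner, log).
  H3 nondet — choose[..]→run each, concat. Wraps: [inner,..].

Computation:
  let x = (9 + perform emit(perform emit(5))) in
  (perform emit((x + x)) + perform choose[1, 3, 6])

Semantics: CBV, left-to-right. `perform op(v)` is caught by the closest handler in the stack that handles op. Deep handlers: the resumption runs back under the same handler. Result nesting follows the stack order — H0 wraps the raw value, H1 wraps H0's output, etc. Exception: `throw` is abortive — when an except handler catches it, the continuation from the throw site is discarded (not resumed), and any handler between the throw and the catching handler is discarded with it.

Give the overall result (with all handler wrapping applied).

Answer: [([5, 0, 18, 1], ()), ([5, 0, 18, 3], ()), ([5, 0, 18, 6], ())]

Working:
emit(5) @ H1 ⇒ out+=5
emit(0) @ H1 ⇒ out+=0
emit(18) @ H1 ⇒ out+=18
choose[1, 3, 6] @ H3
  branch[0] choose=1:
    H0 returns 1
    H1 returns [5, 0, 18, 1]
    H2 returns ([5, 0, 18, 1], ())
    H3 returns [([5, 0, 18, 1], ())]
  branch[1] choose=3:
    H0 returns 3
    H1 returns [5, 0, 18, 3]
    H2 returns ([5, 0, 18, 3], ())
    H3 returns [([5, 0, 18, 3], ())]
  branch[2] choose=6:
    H0 returns 6
    H1 returns [5, 0, 18, 6]
    H2 returns ([5, 0, 18, 6], ())
    H3 returns [([5, 0, 18, 6], ())]
= [([5, 0, 18, 1], ()), ([5, 0, 18, 3], ()), ([5, 0, 18, 6], ())]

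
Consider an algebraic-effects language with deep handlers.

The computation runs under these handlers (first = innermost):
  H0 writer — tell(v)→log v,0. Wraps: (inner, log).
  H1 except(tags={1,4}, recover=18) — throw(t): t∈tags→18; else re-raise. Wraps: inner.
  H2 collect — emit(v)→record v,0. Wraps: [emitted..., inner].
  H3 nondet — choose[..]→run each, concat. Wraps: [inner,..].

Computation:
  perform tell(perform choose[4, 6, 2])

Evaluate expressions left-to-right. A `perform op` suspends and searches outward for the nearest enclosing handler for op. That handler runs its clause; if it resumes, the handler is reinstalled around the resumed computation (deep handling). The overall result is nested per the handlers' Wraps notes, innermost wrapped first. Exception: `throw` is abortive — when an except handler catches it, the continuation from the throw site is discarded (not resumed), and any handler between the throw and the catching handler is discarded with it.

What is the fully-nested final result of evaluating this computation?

Evaluation trace:
choose[4, 6, 2] @ H3
  branch[0] choose=4:
    tell(4) @ H0 ⇒ log+=4
    H0 returns (0, (4))
    H1 returns (0, (4))
    H2 returns [(0, (4))]
    H3 returns [[(0, (4))]]
  branch[1] choose=6:
    tell(6) @ H0 ⇒ log+=6
    H0 returns (0, (6))
    H1 returns (0, (6))
    H2 returns [(0, (6))]
    H3 returns [[(0, (6))]]
  branch[2] choose=2:
    tell(2) @ H0 ⇒ log+=2
    H0 returns (0, (2))
    H1 returns (0, (2))
    H2 returns [(0, (2))]
    H3 returns [[(0, (2))]]
= [[(0, (4))], [(0, (6))], [(0, (2))]]

Answer: [[(0, (4))], [(0, (6))], [(0, (2))]]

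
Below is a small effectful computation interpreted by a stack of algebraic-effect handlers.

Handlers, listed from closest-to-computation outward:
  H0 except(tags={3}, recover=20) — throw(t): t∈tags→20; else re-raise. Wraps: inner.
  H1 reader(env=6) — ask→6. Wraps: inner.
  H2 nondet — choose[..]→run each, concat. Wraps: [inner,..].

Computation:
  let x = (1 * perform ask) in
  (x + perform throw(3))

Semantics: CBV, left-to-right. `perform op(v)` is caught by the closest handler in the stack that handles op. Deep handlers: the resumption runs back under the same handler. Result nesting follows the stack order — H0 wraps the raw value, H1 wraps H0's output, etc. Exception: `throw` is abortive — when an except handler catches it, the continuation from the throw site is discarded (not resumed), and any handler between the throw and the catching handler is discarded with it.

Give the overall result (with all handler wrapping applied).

Answer: [20]

Step-by-step:
ask @ H1 ⇒ 6
throw(3) @ H0 caught ⇒ 20
H1 returns 20
H2 returns [20]
= [20]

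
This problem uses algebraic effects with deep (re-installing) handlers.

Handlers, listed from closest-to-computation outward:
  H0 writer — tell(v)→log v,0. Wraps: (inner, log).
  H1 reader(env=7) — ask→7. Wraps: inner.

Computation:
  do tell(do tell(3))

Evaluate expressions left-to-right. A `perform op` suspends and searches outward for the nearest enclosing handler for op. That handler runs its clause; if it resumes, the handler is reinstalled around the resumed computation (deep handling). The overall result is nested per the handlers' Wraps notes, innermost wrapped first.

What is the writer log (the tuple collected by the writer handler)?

Answer: (3, 0)

Evaluation trace:
tell(3) @ H0 ⇒ log+=3
tell(0) @ H0 ⇒ log+=0
H0 returns (0, (3, 0))
H1 returns (0, (3, 0))
= (0, (3, 0))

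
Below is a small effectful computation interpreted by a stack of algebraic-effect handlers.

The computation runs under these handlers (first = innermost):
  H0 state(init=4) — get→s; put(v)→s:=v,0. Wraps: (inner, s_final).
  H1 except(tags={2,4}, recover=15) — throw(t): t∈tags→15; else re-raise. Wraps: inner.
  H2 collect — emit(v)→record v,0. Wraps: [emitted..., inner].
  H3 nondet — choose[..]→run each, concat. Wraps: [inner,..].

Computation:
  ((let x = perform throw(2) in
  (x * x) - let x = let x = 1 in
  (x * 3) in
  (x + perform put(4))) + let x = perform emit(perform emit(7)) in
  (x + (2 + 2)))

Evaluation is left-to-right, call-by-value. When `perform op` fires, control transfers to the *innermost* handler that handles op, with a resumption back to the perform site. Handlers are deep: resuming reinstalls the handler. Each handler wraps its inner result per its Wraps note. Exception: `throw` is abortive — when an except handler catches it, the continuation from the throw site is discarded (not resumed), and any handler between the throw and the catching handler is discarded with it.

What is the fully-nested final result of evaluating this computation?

Step-by-step:
throw(2) @ H1 caught ⇒ 15
H2 returns [15]
H3 returns [[15]]
= [[15]]

Answer: [[15]]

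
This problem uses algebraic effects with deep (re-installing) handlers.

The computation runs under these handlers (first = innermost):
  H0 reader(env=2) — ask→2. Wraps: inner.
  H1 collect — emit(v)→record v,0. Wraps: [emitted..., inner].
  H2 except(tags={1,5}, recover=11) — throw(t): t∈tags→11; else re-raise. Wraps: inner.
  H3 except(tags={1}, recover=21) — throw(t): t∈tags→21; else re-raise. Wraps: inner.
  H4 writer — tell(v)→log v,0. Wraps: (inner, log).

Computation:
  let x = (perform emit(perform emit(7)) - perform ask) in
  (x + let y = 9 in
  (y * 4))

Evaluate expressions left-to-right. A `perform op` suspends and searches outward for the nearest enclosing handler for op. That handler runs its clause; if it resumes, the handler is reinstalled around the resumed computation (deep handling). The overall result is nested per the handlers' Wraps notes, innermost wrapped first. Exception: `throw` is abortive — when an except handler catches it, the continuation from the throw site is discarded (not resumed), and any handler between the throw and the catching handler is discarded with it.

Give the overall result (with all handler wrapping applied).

Step-by-step:
emit(7) @ H1 ⇒ out+=7
emit(0) @ H1 ⇒ out+=0
ask @ H0 ⇒ 2
H0 returns 34
H1 returns [7, 0, 34]
H2 returns [7, 0, 34]
H3 returns [7, 0, 34]
H4 returns ([7, 0, 34], ())
= ([7, 0, 34], ())

Answer: ([7, 0, 34], ())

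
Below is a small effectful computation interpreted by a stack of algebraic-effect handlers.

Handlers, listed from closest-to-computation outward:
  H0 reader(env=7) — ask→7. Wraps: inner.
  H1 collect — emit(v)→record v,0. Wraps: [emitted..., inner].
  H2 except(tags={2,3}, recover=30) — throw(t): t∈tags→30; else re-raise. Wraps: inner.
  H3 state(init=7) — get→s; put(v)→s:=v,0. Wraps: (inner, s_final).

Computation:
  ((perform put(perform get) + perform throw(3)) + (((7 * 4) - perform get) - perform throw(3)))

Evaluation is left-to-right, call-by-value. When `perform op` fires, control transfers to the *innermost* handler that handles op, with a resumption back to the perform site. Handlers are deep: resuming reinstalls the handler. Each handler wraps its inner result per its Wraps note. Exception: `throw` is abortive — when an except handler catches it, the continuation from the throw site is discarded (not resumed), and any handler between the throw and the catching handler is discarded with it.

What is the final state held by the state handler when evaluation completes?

Answer: 7

Evaluation trace:
get @ H3 ⇒ 7
put(7) @ H3 ⇒ s:=7
throw(3) @ H2 caught ⇒ 30
H3 returns (30, 7)
= (30, 7)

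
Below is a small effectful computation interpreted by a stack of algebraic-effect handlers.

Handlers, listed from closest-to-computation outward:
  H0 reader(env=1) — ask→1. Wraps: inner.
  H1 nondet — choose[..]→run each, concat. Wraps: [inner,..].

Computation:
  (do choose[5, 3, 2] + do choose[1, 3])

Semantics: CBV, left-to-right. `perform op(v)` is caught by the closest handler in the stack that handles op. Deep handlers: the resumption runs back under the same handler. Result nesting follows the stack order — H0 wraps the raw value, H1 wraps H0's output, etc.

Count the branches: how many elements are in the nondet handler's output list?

Answer: 6

Evaluation trace:
choose[5, 3, 2] @ H1
  branch[0] choose=5:
    choose[1, 3] @ H1
      branch[0] choose=1:
        H0 returns 6
        H1 returns [6]
      branch[1] choose=3:
        H0 returns 8
        H1 returns [8]
  branch[1] choose=3:
    choose[1, 3] @ H1
      branch[0] choose=1:
        H0 returns 4
        H1 returns [4]
      branch[1] choose=3:
        H0 returns 6
        H1 returns [6]
  branch[2] choose=2:
    choose[1, 3] @ H1
      branch[0] choose=1:
        H0 returns 3
        H1 returns [3]
      branch[1] choose=3:
        H0 returns 5
        H1 returns [5]
= [6, 8, 4, 6, 3, 5]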